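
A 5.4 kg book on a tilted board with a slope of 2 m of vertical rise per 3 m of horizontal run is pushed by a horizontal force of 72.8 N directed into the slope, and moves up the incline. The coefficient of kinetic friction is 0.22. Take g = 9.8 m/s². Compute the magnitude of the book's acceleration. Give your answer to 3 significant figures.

2.34 m/s²

The horizontal push has components F cos 33.69° = 72.8 × 0.8321 = 60.577 N up the incline and F sin 33.69° = 72.8 × 0.5547 = 40.382 N pressing into the surface.
The normal force is therefore N = mg cos 33.69° + F sin 33.69° = 44.035 + 40.382 = 84.417 N, and kinetic friction down the slope is μN = 0.22 × 84.417 = 18.572 N.
Along the incline: F cos 33.69° − mg sin 33.69° − μN = ma, so 60.577 − 29.355 − 18.572 = 5.4 a, giving a = 2.3426 m/s².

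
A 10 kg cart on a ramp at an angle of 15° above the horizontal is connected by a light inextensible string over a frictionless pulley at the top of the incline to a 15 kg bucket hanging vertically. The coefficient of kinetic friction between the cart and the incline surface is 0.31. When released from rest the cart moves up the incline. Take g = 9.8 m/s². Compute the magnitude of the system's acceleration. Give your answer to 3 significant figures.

3.69 m/s²

For the cart on the incline: the weight component along the slope is m₁g sin 15° = 10 × 9.8 × 0.2588 = 25.362 N and the normal force is N = m₁g cos 15° = 94.661 N.
Kinetic friction opposes the cart's motion up the incline: f = μN = 0.31 × 94.661 = 29.345 N acting down the slope.
Newton's second law for the cart (up-slope positive): T − 25.362 − 29.345 = 10 a. For the hanging bucket (downward positive): 15 × 9.8 − T = 15 a.
Adding the two equations eliminates T: 92.293 = 25 a, so a = 3.6917 m/s².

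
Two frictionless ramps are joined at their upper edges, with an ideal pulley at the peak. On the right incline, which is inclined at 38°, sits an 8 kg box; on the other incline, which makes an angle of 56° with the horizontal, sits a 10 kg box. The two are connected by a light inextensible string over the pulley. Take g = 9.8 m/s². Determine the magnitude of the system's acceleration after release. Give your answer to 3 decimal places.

1.832 m/s²

Resolve each weight along its own incline: the 8 kg mass has component 8 × 9.8 × sin 38° = 48.268 N down its slope, and the 10 kg mass has 10 × 9.8 × sin 56° = 81.246 N down its slope.
The 10 kg side's 81.246 N exceeds the other side's 48.268 N, so that mass slides down and the 8 kg mass slides up. Taking that direction as positive, Newton's second law for the whole system gives 81.246 − 48.268 = (8 + 10) a, so a = 32.978 / 18 = 1.8321 m/s².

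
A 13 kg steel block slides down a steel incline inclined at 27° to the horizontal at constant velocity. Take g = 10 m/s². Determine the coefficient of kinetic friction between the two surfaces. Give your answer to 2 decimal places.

0.51

At constant velocity the net force along the incline is zero: mg sin 27° = μ mg cos 27°.
So μ = tan 27° = 0.4540 / 0.8910 = 0.5095.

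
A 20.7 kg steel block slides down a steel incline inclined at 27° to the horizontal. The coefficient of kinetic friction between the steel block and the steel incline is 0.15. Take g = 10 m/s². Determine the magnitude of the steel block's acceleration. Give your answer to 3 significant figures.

Resolving the weight along the incline: the component pulling the steel block down the slope is mg sin 27° = 20.7 × 10 × 0.4540 = 93.978 N, and the normal force is N = mg cos 27° = 20.7 × 10 × 0.8910 = 184.437 N.
Kinetic friction acts up the slope with magnitude f = μN = 0.15 × 184.437 = 27.666 N.
Net force along the incline is 93.978 − 27.666 = 66.312 N, so a = 66.312 / 20.7 = 3.2035 m/s².

3.20 m/s²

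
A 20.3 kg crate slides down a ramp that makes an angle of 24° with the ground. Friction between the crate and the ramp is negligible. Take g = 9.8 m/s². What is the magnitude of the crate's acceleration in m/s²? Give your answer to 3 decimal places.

3.986 m/s²

Resolving the weight along the incline: the component pulling the crate down the slope is mg sin 24° = 20.3 × 9.8 × 0.4067 = 80.909 N, and the normal force is N = mg cos 24° = 20.3 × 9.8 × 0.9135 = 181.732 N.
With no friction the net force along the incline is 80.909 N, so a = g sin 24° = 80.909 / 20.3 = 3.9857 m/s².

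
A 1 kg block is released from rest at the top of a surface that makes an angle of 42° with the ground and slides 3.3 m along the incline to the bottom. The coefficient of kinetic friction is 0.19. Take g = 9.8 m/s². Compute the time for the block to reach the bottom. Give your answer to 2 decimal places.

The weight component along the incline is mg sin 42° = 6.557 N and the normal force is N = mg cos 42° = 7.283 N.
Friction up the slope is f = μN = 0.19 × 7.283 = 1.384 N, so the net downslope force is 6.557 − 1.384 = 5.173 N and a = 5.173 / 1 = 5.1730 m/s².
Starting from rest, L = ½at², so t = √(2L/a) = √(2 × 3.3 / 5.1730) = 1.1295 s.

1.13 s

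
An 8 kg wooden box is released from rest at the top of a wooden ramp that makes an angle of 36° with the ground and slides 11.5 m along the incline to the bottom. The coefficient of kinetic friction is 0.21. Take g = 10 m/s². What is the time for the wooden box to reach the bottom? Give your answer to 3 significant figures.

2.35 s

The weight component along the incline is mg sin 36° = 47.023 N and the normal force is N = mg cos 36° = 64.721 N.
Friction up the slope is f = μN = 0.21 × 64.721 = 13.591 N, so the net downslope force is 47.023 − 13.591 = 33.432 N and a = 33.432 / 8 = 4.1790 m/s².
Starting from rest, L = ½at², so t = √(2L/a) = √(2 × 11.5 / 4.1790) = 2.3460 s.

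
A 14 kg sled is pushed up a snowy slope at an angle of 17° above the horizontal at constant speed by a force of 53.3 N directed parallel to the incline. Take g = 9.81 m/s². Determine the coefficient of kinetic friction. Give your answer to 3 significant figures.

At constant speed ΣF = 0 along the incline. The applied 53.3 N acts up the slope; the weight component mg sin 17° = 40.154 N and kinetic friction μN both act down the slope.
So 53.3 = 40.154 + μ × 131.339, giving μ = (53.3 − 40.154) / 131.339 = 0.1001.

0.100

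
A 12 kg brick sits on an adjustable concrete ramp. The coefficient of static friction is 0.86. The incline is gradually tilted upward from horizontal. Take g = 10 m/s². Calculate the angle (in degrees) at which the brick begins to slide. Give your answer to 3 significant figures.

40.7°

At the threshold of sliding, static friction is at its maximum μ_s N and exactly balances the weight component along the incline: mg sin θ = μ_s mg cos θ.
Hence tan θ = μ_s = 0.86, so θ = arctan(0.86) = 40.6955°.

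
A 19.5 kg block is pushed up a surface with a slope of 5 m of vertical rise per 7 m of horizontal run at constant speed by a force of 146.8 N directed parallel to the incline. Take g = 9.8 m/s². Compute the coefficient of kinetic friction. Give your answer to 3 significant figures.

0.230

At constant speed ΣF = 0 along the incline. The applied 146.8 N acts up the slope; the weight component mg sin 35.54° = 111.075 N and kinetic friction μN both act down the slope.
So 146.8 = 111.075 + μ × 155.504, giving μ = (146.8 − 111.075) / 155.504 = 0.2297.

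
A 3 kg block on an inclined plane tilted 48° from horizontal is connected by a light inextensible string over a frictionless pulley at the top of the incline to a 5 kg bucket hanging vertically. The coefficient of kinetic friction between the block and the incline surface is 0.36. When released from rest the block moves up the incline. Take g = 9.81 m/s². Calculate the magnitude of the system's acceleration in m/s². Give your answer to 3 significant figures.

2.51 m/s²

For the block on the incline: the weight component along the slope is m₁g sin 48° = 3 × 9.81 × 0.7431 = 21.869 N and the normal force is N = m₁g cos 48° = 19.693 N.
Kinetic friction opposes the block's motion up the incline: f = μN = 0.36 × 19.693 = 7.089 N acting down the slope.
Newton's second law for the block (up-slope positive): T − 21.869 − 7.089 = 3 a. For the hanging bucket (downward positive): 5 × 9.81 − T = 5 a.
Adding the two equations eliminates T: 20.092 = 8 a, so a = 2.5115 m/s².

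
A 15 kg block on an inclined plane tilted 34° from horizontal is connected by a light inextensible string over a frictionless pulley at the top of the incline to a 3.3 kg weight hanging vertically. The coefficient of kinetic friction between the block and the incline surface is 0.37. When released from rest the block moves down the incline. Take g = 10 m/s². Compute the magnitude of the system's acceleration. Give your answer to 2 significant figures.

For the block on the incline: the weight component along the slope is m₁g sin 34° = 15 × 10 × 0.5592 = 83.880 N and the normal force is N = m₁g cos 34° = 124.356 N.
Kinetic friction opposes the block's motion down the incline: f = μN = 0.37 × 124.356 = 46.012 N acting up the slope.
Newton's second law for the block (down-slope positive): 83.880 − 46.012 − T = 15 a. For the hanging weight (upward positive): T − 3.3 × 10 = 3.3 a.
Adding the two equations eliminates T: 4.868 = 18.3 a, so a = 0.2660 m/s².

0.27 m/s²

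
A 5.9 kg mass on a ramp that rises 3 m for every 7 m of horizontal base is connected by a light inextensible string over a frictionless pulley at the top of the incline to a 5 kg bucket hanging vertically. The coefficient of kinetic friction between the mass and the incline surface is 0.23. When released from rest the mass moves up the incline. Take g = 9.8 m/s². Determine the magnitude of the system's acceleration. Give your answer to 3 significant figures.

For the mass on the incline: the weight component along the slope is m₁g sin 23.20° = 5.9 × 9.8 × 0.3939 = 22.775 N and the normal force is N = m₁g cos 23.20° = 53.145 N.
Kinetic friction opposes the mass's motion up the incline: f = μN = 0.23 × 53.145 = 12.223 N acting down the slope.
Newton's second law for the mass (up-slope positive): T − 22.775 − 12.223 = 5.9 a. For the hanging bucket (downward positive): 5 × 9.8 − T = 5 a.
Adding the two equations eliminates T: 14.002 = 10.9 a, so a = 1.2846 m/s².

1.28 m/s²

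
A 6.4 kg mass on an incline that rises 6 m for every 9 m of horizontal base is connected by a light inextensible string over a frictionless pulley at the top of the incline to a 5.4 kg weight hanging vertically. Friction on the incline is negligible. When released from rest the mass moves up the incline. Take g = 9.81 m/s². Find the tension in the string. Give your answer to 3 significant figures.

44.7 N

For the mass on the incline: the weight component along the slope is m₁g sin 33.69° = 6.4 × 9.81 × 0.5547 = 34.826 N and the normal force is N = m₁g cos 33.69° = 52.239 N.
Newton's second law for the mass (up-slope positive): T − 34.826 = 6.4 a. For the hanging weight (downward positive): 5.4 × 9.81 − T = 5.4 a.
Adding the two equations eliminates T: 18.148 = 11.8 a, so a = 1.5380 m/s².
Then from the hanging weight's equation, T = 5.4 × (9.81 − 1.5380) = 44.669 N.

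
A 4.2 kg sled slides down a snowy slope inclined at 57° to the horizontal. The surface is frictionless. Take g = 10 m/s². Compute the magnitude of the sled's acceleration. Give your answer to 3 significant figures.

Resolving the weight along the incline: the component pulling the sled down the slope is mg sin 57° = 4.2 × 10 × 0.8387 = 35.225 N, and the normal force is N = mg cos 57° = 4.2 × 10 × 0.5446 = 22.873 N.
With no friction the net force along the incline is 35.225 N, so a = g sin 57° = 35.225 / 4.2 = 8.3869 m/s².

8.39 m/s²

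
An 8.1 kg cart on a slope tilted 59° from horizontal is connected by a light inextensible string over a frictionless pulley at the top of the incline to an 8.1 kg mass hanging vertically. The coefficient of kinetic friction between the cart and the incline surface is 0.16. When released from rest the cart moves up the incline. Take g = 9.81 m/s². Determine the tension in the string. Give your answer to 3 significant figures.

77.1 N

For the cart on the incline: the weight component along the slope is m₁g sin 59° = 8.1 × 9.81 × 0.8572 = 68.114 N and the normal force is N = m₁g cos 59° = 40.925 N.
Kinetic friction opposes the cart's motion up the incline: f = μN = 0.16 × 40.925 = 6.548 N acting down the slope.
Newton's second law for the cart (up-slope positive): T − 68.114 − 6.548 = 8.1 a. For the hanging mass (downward positive): 8.1 × 9.81 − T = 8.1 a.
Adding the two equations eliminates T: 4.799 = 16.2 a, so a = 0.2962 m/s².
Then from the hanging mass's equation, T = 8.1 × (9.81 − 0.2962) = 77.062 N.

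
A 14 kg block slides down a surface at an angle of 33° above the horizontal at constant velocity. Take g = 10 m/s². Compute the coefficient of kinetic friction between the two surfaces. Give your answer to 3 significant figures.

At constant velocity the net force along the incline is zero: mg sin 33° = μ mg cos 33°.
So μ = tan 33° = 0.5446 / 0.8387 = 0.6493.

0.649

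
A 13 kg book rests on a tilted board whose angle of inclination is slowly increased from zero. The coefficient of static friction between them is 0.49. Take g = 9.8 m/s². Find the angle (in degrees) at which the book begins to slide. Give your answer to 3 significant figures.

26.1°

At the threshold of sliding, static friction is at its maximum μ_s N and exactly balances the weight component along the incline: mg sin θ = μ_s mg cos θ.
Hence tan θ = μ_s = 0.49, so θ = arctan(0.49) = 26.1049°.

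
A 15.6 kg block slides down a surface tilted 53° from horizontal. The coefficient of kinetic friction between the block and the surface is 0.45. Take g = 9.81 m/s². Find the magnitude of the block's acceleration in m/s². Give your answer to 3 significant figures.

Resolving the weight along the incline: the component pulling the block down the slope is mg sin 53° = 15.6 × 9.81 × 0.7986 = 122.215 N, and the normal force is N = mg cos 53° = 15.6 × 9.81 × 0.6018 = 92.097 N.
Kinetic friction acts up the slope with magnitude f = μN = 0.45 × 92.097 = 41.444 N.
Net force along the incline is 122.215 − 41.444 = 80.771 N, so a = 80.771 / 15.6 = 5.1776 m/s².

5.18 m/s²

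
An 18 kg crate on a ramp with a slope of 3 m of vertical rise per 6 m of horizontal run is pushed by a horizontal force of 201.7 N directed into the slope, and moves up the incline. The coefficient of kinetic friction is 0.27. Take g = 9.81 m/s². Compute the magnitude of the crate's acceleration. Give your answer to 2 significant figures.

1.9 m/s²

The horizontal push has components F cos 26.57° = 201.7 × 0.8944 = 180.400 N up the incline and F sin 26.57° = 201.7 × 0.4472 = 90.200 N pressing into the surface.
The normal force is therefore N = mg cos 26.57° + F sin 26.57° = 157.933 + 90.200 = 248.133 N, and kinetic friction down the slope is μN = 0.27 × 248.133 = 66.996 N.
Along the incline: F cos 26.57° − mg sin 26.57° − μN = ma, so 180.400 − 78.967 − 66.996 = 18 a, giving a = 1.9132 m/s².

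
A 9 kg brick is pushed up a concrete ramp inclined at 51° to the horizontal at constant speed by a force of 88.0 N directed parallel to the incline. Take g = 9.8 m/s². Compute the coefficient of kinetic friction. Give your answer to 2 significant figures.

At constant speed ΣF = 0 along the incline. The applied 88.0 N acts up the slope; the weight component mg sin 51° = 68.544 N and kinetic friction μN both act down the slope.
So 88.0 = 68.544 + μ × 55.506, giving μ = (88.0 − 68.544) / 55.506 = 0.3505.

0.35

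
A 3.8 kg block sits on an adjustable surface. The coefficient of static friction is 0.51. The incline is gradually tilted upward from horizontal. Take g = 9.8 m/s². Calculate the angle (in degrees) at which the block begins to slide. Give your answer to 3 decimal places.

27.022°

At the threshold of sliding, static friction is at its maximum μ_s N and exactly balances the weight component along the incline: mg sin θ = μ_s mg cos θ.
Hence tan θ = μ_s = 0.51, so θ = arctan(0.51) = 27.0216°.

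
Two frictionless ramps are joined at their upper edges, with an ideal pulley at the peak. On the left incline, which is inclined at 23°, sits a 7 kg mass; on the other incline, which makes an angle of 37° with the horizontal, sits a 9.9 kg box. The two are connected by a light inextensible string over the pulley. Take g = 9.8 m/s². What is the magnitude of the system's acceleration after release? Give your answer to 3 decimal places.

Resolve each weight along its own incline: the 7 kg mass has component 7 × 9.8 × sin 23° = 26.804 N down its slope, and the 9.9 kg mass has 9.9 × 9.8 × sin 37° = 58.388 N down its slope.
The 9.9 kg side's 58.388 N exceeds the other side's 26.804 N, so that mass slides down and the 7 kg mass slides up. Taking that direction as positive, Newton's second law for the whole system gives 58.388 − 26.804 = (7 + 9.9) a, so a = 31.584 / 16.9 = 1.8689 m/s².

1.869 m/s²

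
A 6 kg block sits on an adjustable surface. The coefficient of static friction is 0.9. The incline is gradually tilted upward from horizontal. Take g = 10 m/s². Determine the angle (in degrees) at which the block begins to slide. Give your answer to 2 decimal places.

At the threshold of sliding, static friction is at its maximum μ_s N and exactly balances the weight component along the incline: mg sin θ = μ_s mg cos θ.
Hence tan θ = μ_s = 0.9, so θ = arctan(0.9) = 41.9872°.

41.99°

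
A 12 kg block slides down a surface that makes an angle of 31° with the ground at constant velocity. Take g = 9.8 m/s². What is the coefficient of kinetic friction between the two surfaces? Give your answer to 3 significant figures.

At constant velocity the net force along the incline is zero: mg sin 31° = μ mg cos 31°.
So μ = tan 31° = 0.5150 / 0.8572 = 0.6008.

0.601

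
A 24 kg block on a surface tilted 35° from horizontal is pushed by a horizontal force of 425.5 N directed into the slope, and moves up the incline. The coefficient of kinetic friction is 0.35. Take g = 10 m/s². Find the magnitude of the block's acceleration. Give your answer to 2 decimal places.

The horizontal push has components F cos 35° = 425.5 × 0.8192 = 348.570 N up the incline and F sin 35° = 425.5 × 0.5736 = 244.067 N pressing into the surface.
The normal force is therefore N = mg cos 35° + F sin 35° = 196.608 + 244.067 = 440.675 N, and kinetic friction down the slope is μN = 0.35 × 440.675 = 154.236 N.
Along the incline: F cos 35° − mg sin 35° − μN = ma, so 348.570 − 137.664 − 154.236 = 24 a, giving a = 2.3613 m/s².

2.36 m/s²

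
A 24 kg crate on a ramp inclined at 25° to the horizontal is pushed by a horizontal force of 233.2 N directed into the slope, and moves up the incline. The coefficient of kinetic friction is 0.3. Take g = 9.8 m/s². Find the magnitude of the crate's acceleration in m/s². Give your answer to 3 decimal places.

0.768 m/s²

The horizontal push has components F cos 25° = 233.2 × 0.9063 = 211.349 N up the incline and F sin 25° = 233.2 × 0.4226 = 98.550 N pressing into the surface.
The normal force is therefore N = mg cos 25° + F sin 25° = 213.162 + 98.550 = 311.712 N, and kinetic friction down the slope is μN = 0.3 × 311.712 = 93.514 N.
Along the incline: F cos 25° − mg sin 25° − μN = ma, so 211.349 − 99.396 − 93.514 = 24 a, giving a = 0.7683 m/s².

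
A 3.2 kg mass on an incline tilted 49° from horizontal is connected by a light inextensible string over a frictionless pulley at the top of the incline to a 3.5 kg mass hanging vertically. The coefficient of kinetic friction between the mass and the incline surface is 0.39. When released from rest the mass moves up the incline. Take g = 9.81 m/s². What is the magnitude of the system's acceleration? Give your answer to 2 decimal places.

For the mass on the incline: the weight component along the slope is m₁g sin 49° = 3.2 × 9.81 × 0.7547 = 23.692 N and the normal force is N = m₁g cos 49° = 20.595 N.
Kinetic friction opposes the mass's motion up the incline: f = μN = 0.39 × 20.595 = 8.032 N acting down the slope.
Newton's second law for the mass (up-slope positive): T − 23.692 − 8.032 = 3.2 a. For the hanging mass (downward positive): 3.5 × 9.81 − T = 3.5 a.
Adding the two equations eliminates T: 2.611 = 6.7 a, so a = 0.3897 m/s².

0.39 m/s²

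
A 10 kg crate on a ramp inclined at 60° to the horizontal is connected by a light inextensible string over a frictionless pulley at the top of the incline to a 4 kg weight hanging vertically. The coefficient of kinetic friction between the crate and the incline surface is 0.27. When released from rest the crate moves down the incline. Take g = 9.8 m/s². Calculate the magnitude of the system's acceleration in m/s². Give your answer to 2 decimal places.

2.32 m/s²

For the crate on the incline: the weight component along the slope is m₁g sin 60° = 10 × 9.8 × 0.8660 = 84.868 N and the normal force is N = m₁g cos 60° = 49.000 N.
Kinetic friction opposes the crate's motion down the incline: f = μN = 0.27 × 49.000 = 13.230 N acting up the slope.
Newton's second law for the crate (down-slope positive): 84.868 − 13.230 − T = 10 a. For the hanging weight (upward positive): T − 4 × 9.8 = 4 a.
Adding the two equations eliminates T: 32.438 = 14 a, so a = 2.3170 m/s².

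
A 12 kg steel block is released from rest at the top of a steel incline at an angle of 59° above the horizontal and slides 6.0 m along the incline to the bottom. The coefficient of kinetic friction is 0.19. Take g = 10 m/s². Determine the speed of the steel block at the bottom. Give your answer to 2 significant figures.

9.5 m/s

The weight component along the incline is mg sin 59° = 102.860 N and the normal force is N = mg cos 59° = 61.805 N.
Friction up the slope is f = μN = 0.19 × 61.805 = 11.743 N, so the net downslope force is 102.860 − 11.743 = 91.117 N and a = 91.117 / 12 = 7.5931 m/s².
Starting from rest over a distance of 6.0 m, v² = 2aL = 2 × 7.5931 × 6.0 = 91.1172, so v = 9.5455 m/s.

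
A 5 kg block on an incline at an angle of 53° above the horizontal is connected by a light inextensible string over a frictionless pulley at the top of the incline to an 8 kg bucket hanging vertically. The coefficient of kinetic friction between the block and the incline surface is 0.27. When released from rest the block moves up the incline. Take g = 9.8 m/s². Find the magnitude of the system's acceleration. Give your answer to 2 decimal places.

2.41 m/s²

For the block on the incline: the weight component along the slope is m₁g sin 53° = 5 × 9.8 × 0.7986 = 39.131 N and the normal force is N = m₁g cos 53° = 29.489 N.
Kinetic friction opposes the block's motion up the incline: f = μN = 0.27 × 29.489 = 7.962 N acting down the slope.
Newton's second law for the block (up-slope positive): T − 39.131 − 7.962 = 5 a. For the hanging bucket (downward positive): 8 × 9.8 − T = 8 a.
Adding the two equations eliminates T: 31.307 = 13 a, so a = 2.4082 m/s².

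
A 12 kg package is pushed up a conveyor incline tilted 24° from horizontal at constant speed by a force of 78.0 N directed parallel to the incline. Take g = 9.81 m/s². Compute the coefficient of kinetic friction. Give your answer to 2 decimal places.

0.28

At constant speed ΣF = 0 along the incline. The applied 78.0 N acts up the slope; the weight component mg sin 24° = 47.881 N and kinetic friction μN both act down the slope.
So 78.0 = 47.881 + μ × 107.543, giving μ = (78.0 − 47.881) / 107.543 = 0.2801.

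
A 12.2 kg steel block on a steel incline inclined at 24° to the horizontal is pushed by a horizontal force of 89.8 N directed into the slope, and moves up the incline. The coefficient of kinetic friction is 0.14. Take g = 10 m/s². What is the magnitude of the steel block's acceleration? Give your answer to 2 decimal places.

The horizontal push has components F cos 24° = 89.8 × 0.9135 = 82.032 N up the incline and F sin 24° = 89.8 × 0.4067 = 36.522 N pressing into the surface.
The normal force is therefore N = mg cos 24° + F sin 24° = 111.447 + 36.522 = 147.969 N, and kinetic friction down the slope is μN = 0.14 × 147.969 = 20.716 N.
Along the incline: F cos 24° − mg sin 24° − μN = ma, so 82.032 − 49.617 − 20.716 = 12.2 a, giving a = 0.9589 m/s².

0.96 m/s²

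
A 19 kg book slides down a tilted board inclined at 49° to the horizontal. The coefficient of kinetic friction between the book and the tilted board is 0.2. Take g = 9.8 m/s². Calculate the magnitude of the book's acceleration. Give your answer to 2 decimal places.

6.11 m/s²

Resolving the weight along the incline: the component pulling the book down the slope is mg sin 49° = 19 × 9.8 × 0.7547 = 140.525 N, and the normal force is N = mg cos 49° = 19 × 9.8 × 0.6561 = 122.166 N.
Kinetic friction acts up the slope with magnitude f = μN = 0.2 × 122.166 = 24.433 N.
Net force along the incline is 140.525 − 24.433 = 116.092 N, so a = 116.092 / 19 = 6.1101 m/s².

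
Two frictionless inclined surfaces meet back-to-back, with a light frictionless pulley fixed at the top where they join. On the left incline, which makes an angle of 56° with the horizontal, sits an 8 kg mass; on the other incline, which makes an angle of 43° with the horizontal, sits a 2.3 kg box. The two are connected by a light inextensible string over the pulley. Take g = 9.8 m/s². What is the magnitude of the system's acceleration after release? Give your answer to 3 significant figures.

4.82 m/s²

Resolve each weight along its own incline: the 8 kg mass has component 8 × 9.8 × sin 56° = 64.997 N down its slope, and the 2.3 kg mass has 2.3 × 9.8 × sin 43° = 15.372 N down its slope.
The 8 kg side's 64.997 N exceeds the other side's 15.372 N, so that mass slides down and the 2.3 kg mass slides up. Taking that direction as positive, Newton's second law for the whole system gives 64.997 − 15.372 = (8 + 2.3) a, so a = 49.625 / 10.3 = 4.8180 m/s².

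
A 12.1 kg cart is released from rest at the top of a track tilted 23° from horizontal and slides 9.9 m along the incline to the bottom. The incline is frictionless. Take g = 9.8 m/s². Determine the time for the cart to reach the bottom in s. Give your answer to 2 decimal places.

2.27 s

The weight component along the incline is mg sin 23° = 46.333 N and the normal force is N = mg cos 23° = 109.153 N.
With no friction, a = g sin 23° = 3.8292 m/s².
Starting from rest, L = ½at², so t = √(2L/a) = √(2 × 9.9 / 3.8292) = 2.2739 s.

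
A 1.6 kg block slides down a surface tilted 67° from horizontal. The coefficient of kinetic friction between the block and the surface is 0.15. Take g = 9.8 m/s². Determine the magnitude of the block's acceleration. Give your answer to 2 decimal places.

Resolving the weight along the incline: the component pulling the block down the slope is mg sin 67° = 1.6 × 9.8 × 0.9205 = 14.433 N, and the normal force is N = mg cos 67° = 1.6 × 9.8 × 0.3907 = 6.126 N.
Kinetic friction acts up the slope with magnitude f = μN = 0.15 × 6.126 = 0.919 N.
Net force along the incline is 14.433 − 0.919 = 13.514 N, so a = 13.514 / 1.6 = 8.4462 m/s².

8.45 m/s²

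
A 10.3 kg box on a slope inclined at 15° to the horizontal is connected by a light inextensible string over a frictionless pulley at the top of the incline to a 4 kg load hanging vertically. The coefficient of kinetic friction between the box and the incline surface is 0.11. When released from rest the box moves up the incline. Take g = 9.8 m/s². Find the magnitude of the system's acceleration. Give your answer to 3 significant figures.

0.164 m/s²

For the box on the incline: the weight component along the slope is m₁g sin 15° = 10.3 × 9.8 × 0.2588 = 26.123 N and the normal force is N = m₁g cos 15° = 97.501 N.
Kinetic friction opposes the box's motion up the incline: f = μN = 0.11 × 97.501 = 10.725 N acting down the slope.
Newton's second law for the box (up-slope positive): T − 26.123 − 10.725 = 10.3 a. For the hanging load (downward positive): 4 × 9.8 − T = 4 a.
Adding the two equations eliminates T: 2.352 = 14.3 a, so a = 0.1645 m/s².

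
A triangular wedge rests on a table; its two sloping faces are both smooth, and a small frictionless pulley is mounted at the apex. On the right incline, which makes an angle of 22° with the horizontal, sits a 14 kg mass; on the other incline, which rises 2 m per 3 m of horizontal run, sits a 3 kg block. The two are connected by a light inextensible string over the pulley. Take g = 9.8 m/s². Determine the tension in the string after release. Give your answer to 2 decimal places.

22.50 N

Resolve each weight along its own incline: the 14 kg mass has component 14 × 9.8 × sin 22° = 51.396 N down its slope, and the 3 kg mass has 3 × 9.8 × sin 33.69° = 16.308 N down its slope.
The 14 kg side's 51.396 N exceeds the other side's 16.308 N, so that mass slides down and the 3 kg mass slides up. Taking that direction as positive, Newton's second law for the whole system gives 51.396 − 16.308 = (14 + 3) a, so a = 35.088 / 17 = 2.0640 m/s².
For the 3 kg mass (up-slope positive): T − 16.308 = 3 × 2.0640, so T = 22.500 N.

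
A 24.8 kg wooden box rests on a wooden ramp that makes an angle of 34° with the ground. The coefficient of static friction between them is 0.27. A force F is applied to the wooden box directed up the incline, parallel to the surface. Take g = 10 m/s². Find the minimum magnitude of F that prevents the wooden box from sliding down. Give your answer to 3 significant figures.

83.2 N

The normal force is N = mg cos 34° = 205.601 N. With F at its minimum the wooden box is on the verge of sliding down, so static friction is at its maximum μ_s N = 0.27 × 205.601 = 55.512 N and acts up the slope.
Equilibrium along the incline: F + μ_s N = mg sin 34°, so F = 138.680 − 55.512 = 83.168 N.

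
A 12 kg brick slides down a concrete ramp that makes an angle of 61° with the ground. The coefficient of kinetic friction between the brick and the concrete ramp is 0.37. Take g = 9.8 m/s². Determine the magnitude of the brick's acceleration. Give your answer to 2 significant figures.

Resolving the weight along the incline: the component pulling the brick down the slope is mg sin 61° = 12 × 9.8 × 0.8746 = 102.853 N, and the normal force is N = mg cos 61° = 12 × 9.8 × 0.4848 = 57.012 N.
Kinetic friction acts up the slope with magnitude f = μN = 0.37 × 57.012 = 21.094 N.
Net force along the incline is 102.853 − 21.094 = 81.759 N, so a = 81.759 / 12 = 6.8133 m/s².

6.8 m/s²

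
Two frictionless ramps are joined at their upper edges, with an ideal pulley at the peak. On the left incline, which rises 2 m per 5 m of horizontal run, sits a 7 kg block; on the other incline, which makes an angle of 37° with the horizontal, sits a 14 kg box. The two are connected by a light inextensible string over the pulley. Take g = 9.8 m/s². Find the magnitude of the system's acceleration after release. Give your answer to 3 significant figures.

2.72 m/s²

Resolve each weight along its own incline: the 7 kg mass has component 7 × 9.8 × sin 21.80° = 25.477 N down its slope, and the 14 kg mass has 14 × 9.8 × sin 37° = 82.569 N down its slope.
The 14 kg side's 82.569 N exceeds the other side's 25.477 N, so that mass slides down and the 7 kg mass slides up. Taking that direction as positive, Newton's second law for the whole system gives 82.569 − 25.477 = (7 + 14) a, so a = 57.092 / 21 = 2.7187 m/s².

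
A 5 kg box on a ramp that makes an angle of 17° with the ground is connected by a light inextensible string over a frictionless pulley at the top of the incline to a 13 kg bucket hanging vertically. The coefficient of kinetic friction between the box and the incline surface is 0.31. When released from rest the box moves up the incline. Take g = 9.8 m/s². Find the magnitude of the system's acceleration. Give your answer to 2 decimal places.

5.47 m/s²

For the box on the incline: the weight component along the slope is m₁g sin 17° = 5 × 9.8 × 0.2924 = 14.328 N and the normal force is N = m₁g cos 17° = 46.859 N.
Kinetic friction opposes the box's motion up the incline: f = μN = 0.31 × 46.859 = 14.526 N acting down the slope.
Newton's second law for the box (up-slope positive): T − 14.328 − 14.526 = 5 a. For the hanging bucket (downward positive): 13 × 9.8 − T = 13 a.
Adding the two equations eliminates T: 98.546 = 18 a, so a = 5.4748 m/s².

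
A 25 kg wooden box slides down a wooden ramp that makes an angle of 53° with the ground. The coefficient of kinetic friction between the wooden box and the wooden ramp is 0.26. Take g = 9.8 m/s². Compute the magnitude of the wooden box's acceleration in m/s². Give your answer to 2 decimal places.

6.29 m/s²

Resolving the weight along the incline: the component pulling the wooden box down the slope is mg sin 53° = 25 × 9.8 × 0.7986 = 195.657 N, and the normal force is N = mg cos 53° = 25 × 9.8 × 0.6018 = 147.441 N.
Kinetic friction acts up the slope with magnitude f = μN = 0.26 × 147.441 = 38.335 N.
Net force along the incline is 195.657 − 38.335 = 157.322 N, so a = 157.322 / 25 = 6.2929 m/s².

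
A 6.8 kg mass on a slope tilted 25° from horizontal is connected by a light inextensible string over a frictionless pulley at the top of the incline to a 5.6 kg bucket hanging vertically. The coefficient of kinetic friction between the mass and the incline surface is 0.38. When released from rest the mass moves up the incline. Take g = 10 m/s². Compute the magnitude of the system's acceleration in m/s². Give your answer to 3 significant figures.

For the mass on the incline: the weight component along the slope is m₁g sin 25° = 6.8 × 10 × 0.4226 = 28.737 N and the normal force is N = m₁g cos 25° = 61.629 N.
Kinetic friction opposes the mass's motion up the incline: f = μN = 0.38 × 61.629 = 23.419 N acting down the slope.
Newton's second law for the mass (up-slope positive): T − 28.737 − 23.419 = 6.8 a. For the hanging bucket (downward positive): 5.6 × 10 − T = 5.6 a.
Adding the two equations eliminates T: 3.844 = 12.4 a, so a = 0.3100 m/s².

0.310 m/s²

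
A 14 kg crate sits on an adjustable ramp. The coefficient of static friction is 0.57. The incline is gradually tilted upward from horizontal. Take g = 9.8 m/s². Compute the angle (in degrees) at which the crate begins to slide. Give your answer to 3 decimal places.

29.683°

At the threshold of sliding, static friction is at its maximum μ_s N and exactly balances the weight component along the incline: mg sin θ = μ_s mg cos θ.
Hence tan θ = μ_s = 0.57, so θ = arctan(0.57) = 29.6831°.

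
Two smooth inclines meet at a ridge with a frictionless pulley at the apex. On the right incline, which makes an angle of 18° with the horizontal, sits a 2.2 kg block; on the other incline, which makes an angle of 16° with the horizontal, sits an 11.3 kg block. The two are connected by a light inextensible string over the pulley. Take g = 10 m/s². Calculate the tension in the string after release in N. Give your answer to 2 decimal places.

10.77 N

Resolve each weight along its own incline: the 2.2 kg mass has component 2.2 × 10 × sin 18° = 6.798 N down its slope, and the 11.3 kg mass has 11.3 × 10 × sin 16° = 31.147 N down its slope.
The 11.3 kg side's 31.147 N exceeds the other side's 6.798 N, so that mass slides down and the 2.2 kg mass slides up. Taking that direction as positive, Newton's second law for the whole system gives 31.147 − 6.798 = (2.2 + 11.3) a, so a = 24.349 / 13.5 = 1.8036 m/s².
For the 2.2 kg mass (up-slope positive): T − 6.798 = 2.2 × 1.8036, so T = 10.766 N.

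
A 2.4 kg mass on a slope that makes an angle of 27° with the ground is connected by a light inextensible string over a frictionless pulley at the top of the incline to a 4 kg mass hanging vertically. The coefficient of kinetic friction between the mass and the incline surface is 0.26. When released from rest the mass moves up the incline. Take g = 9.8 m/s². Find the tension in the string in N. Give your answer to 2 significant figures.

25 N

For the mass on the incline: the weight component along the slope is m₁g sin 27° = 2.4 × 9.8 × 0.4540 = 10.678 N and the normal force is N = m₁g cos 27° = 20.956 N.
Kinetic friction opposes the mass's motion up the incline: f = μN = 0.26 × 20.956 = 5.449 N acting down the slope.
Newton's second law for the mass (up-slope positive): T − 10.678 − 5.449 = 2.4 a. For the hanging mass (downward positive): 4 × 9.8 − T = 4 a.
Adding the two equations eliminates T: 23.073 = 6.4 a, so a = 3.6052 m/s².
Then from the hanging mass's equation, T = 4 × (9.8 − 3.6052) = 24.779 N.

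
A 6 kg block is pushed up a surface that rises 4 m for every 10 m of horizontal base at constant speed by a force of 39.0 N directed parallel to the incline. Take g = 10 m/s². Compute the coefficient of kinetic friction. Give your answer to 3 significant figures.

0.300

At constant speed ΣF = 0 along the incline. The applied 39.0 N acts up the slope; the weight component mg sin 21.80° = 22.283 N and kinetic friction μN both act down the slope.
So 39.0 = 22.283 + μ × 55.709, giving μ = (39.0 − 22.283) / 55.709 = 0.3001.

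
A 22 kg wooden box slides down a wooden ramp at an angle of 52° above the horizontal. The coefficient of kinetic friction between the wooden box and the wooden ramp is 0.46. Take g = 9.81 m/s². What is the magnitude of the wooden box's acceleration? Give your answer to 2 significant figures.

Resolving the weight along the incline: the component pulling the wooden box down the slope is mg sin 52° = 22 × 9.81 × 0.7880 = 170.066 N, and the normal force is N = mg cos 52° = 22 × 9.81 × 0.6157 = 132.880 N.
Kinetic friction acts up the slope with magnitude f = μN = 0.46 × 132.880 = 61.125 N.
Net force along the incline is 170.066 − 61.125 = 108.941 N, so a = 108.941 / 22 = 4.9519 m/s².

5.0 m/s²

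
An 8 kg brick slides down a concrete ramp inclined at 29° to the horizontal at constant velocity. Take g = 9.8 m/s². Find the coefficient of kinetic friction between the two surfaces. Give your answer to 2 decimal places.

0.55

At constant velocity the net force along the incline is zero: mg sin 29° = μ mg cos 29°.
So μ = tan 29° = 0.4848 / 0.8746 = 0.5543.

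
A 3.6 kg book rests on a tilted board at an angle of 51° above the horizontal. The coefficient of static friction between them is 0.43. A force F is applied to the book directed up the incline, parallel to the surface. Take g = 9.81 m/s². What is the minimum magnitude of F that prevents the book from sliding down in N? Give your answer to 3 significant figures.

The normal force is N = mg cos 51° = 22.225 N. With F at its minimum the book is on the verge of sliding down, so static friction is at its maximum μ_s N = 0.43 × 22.225 = 9.557 N and acts up the slope.
Equilibrium along the incline: F + μ_s N = mg sin 51°, so F = 27.446 − 9.557 = 17.889 N.

17.9 N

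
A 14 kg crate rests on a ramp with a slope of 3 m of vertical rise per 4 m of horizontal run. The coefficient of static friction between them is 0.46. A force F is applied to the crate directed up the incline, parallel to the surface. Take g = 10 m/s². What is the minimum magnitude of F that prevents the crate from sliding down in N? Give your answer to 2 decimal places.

32.48 N

The normal force is N = mg cos 36.87° = 112.000 N. With F at its minimum the crate is on the verge of sliding down, so static friction is at its maximum μ_s N = 0.46 × 112.000 = 51.520 N and acts up the slope.
Equilibrium along the incline: F + μ_s N = mg sin 36.87°, so F = 84.000 − 51.520 = 32.480 N.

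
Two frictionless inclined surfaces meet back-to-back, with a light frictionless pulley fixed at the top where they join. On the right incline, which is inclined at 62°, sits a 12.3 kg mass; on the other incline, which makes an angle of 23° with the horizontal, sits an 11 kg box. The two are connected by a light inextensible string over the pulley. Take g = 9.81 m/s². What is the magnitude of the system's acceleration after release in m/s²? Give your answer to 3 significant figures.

2.76 m/s²

Resolve each weight along its own incline: the 12.3 kg mass has component 12.3 × 9.81 × sin 62° = 106.539 N down its slope, and the 11 kg mass has 11 × 9.81 × sin 23° = 42.164 N down its slope.
The 12.3 kg side's 106.539 N exceeds the other side's 42.164 N, so that mass slides down and the 11 kg mass slides up. Taking that direction as positive, Newton's second law for the whole system gives 106.539 − 42.164 = (12.3 + 11) a, so a = 64.375 / 23.3 = 2.7629 m/s².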